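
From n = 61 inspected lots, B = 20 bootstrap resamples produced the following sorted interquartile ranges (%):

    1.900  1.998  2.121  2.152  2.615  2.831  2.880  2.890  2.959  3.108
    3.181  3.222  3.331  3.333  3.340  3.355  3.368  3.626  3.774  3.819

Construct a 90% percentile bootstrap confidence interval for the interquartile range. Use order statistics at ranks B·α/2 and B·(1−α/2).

α = 0.10; lower rank = 20 × 0.050 = 1; upper rank = 20 × 0.950 = 19.
The 1st smallest replicate is 1.900; the 19th is 3.774.

(1.900, 3.774)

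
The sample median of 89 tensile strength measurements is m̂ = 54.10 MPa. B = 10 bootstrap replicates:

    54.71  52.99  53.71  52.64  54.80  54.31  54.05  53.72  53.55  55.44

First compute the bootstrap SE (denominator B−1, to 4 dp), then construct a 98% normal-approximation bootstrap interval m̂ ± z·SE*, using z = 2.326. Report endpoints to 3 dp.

Mean of replicates = 53.9920; sum of squared deviations = 6.5504; SE* = √(6.5504/9) = 0.8531
Margin = 2.326 × 0.8531 = 1.9843
Interval: 54.10 ± 1.9843

(52.116, 56.084)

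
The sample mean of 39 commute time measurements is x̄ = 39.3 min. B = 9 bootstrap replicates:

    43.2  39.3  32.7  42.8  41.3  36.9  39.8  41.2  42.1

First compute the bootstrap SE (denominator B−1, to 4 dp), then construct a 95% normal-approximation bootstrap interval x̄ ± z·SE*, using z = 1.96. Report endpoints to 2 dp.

Mean of replicates = 39.9222; sum of squared deviations = 88.9956; SE* = √(88.9956/8) = 3.3353
Margin = 1.96 × 3.3353 = 6.537
Interval: 39.3 ± 6.537

(32.76, 45.84)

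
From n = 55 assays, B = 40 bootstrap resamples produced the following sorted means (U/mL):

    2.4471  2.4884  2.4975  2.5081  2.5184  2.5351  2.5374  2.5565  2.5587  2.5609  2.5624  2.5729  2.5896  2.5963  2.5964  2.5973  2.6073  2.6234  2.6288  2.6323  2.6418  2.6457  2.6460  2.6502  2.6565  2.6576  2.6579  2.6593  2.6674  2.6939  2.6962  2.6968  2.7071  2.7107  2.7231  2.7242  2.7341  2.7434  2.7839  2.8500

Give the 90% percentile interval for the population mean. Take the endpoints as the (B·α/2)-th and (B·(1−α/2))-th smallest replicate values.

α = 0.10; lower rank = 40 × 0.050 = 2; upper rank = 40 × 0.950 = 38.
The 2nd smallest replicate is 2.4884; the 38th is 2.7434.

(2.4884, 2.7434)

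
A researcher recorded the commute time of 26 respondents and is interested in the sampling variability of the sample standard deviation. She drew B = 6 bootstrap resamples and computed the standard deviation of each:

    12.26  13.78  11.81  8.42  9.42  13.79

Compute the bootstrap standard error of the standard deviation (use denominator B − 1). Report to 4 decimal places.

Bootstrap SE is the standard deviation of the 6 replicate standard deviations.
Mean of replicates: (12.26 + 13.78 + 11.81 + 8.42 + 9.42 + 13.79) / 6 = 69.48000 / 6 = 11.58000
Sum of squared deviations: (+0.68000)² + (+2.20000)² + (+0.23000)² + (−3.16000)² + (−2.16000)² + (+2.21000)² = 24.89060
Variance = 24.89060 / 5 = 4.97812
SE* = √4.97812

SE* = 2.2312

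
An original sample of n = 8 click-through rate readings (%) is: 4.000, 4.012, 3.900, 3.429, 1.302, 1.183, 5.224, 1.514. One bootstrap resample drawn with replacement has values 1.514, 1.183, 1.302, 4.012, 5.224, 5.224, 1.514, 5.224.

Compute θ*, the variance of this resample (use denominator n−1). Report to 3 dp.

Mean = 3.1496; sum of squared deviations = 26.2847
s² = 26.2847 / 7 = 3.7550

θ* = 3.755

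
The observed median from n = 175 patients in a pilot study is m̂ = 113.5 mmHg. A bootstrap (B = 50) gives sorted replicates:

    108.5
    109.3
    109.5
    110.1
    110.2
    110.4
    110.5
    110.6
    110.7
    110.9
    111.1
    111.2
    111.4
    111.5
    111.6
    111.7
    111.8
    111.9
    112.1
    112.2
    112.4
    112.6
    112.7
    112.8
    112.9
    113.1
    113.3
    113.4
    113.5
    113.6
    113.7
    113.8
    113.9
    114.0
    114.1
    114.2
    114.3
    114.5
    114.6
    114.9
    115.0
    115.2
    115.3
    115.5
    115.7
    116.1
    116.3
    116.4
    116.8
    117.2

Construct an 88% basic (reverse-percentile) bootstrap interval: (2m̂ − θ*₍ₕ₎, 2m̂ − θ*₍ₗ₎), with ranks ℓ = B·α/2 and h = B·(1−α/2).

(110.7, 117.5)

Percentile endpoints at ranks 3 and 47: θ*₍3₎ = 109.5, θ*₍47₎ = 116.3.
Basic interval reflects these around m̂:
  lower = 2 × 113.5 − 116.3 = 110.7
  upper = 2 × 113.5 − 109.5 = 117.5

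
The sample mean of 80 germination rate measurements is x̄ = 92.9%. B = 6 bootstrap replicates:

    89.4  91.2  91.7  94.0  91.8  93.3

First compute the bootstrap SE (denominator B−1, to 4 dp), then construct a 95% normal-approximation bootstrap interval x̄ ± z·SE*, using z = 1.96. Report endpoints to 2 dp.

(89.72, 96.08)

Mean of replicates = 91.9000; sum of squared deviations = 13.1600; SE* = √(13.1600/5) = 1.6223
Margin = 1.96 × 1.6223 = 3.180
Interval: 92.9 ± 3.180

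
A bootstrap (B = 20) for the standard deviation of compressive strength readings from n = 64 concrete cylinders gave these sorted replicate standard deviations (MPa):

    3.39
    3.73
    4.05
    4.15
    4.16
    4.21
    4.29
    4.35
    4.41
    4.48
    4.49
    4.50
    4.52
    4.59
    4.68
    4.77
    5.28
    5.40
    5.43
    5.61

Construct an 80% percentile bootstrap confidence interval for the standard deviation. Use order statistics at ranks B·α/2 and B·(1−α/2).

(3.73, 5.40)

α = 0.20; lower rank = 20 × 0.100 = 2; upper rank = 20 × 0.900 = 18.
The 2nd smallest replicate is 3.73; the 18th is 5.40.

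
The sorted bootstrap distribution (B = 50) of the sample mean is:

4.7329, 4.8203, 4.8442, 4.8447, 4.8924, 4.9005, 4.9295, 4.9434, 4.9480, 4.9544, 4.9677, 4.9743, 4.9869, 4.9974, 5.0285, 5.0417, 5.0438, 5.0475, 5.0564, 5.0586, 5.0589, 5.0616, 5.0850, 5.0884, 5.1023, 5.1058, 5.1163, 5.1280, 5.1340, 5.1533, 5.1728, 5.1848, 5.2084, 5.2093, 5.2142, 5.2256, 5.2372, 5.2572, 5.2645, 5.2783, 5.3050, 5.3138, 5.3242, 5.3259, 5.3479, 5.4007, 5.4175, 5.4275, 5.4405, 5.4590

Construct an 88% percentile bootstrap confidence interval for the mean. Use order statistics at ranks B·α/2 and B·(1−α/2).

α = 0.12; lower rank = 50 × 0.060 = 3; upper rank = 50 × 0.940 = 47.
The 3rd smallest replicate is 4.8442; the 47th is 5.4175.

(4.8442, 5.4175)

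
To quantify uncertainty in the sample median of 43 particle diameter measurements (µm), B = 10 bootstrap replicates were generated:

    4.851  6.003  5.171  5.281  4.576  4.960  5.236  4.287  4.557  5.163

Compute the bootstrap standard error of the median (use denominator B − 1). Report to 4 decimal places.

SE* = 0.4835

Bootstrap SE is the standard deviation of the 10 replicate medians.
Mean of replicates: (4.851 + 6.003 + 5.171 + 5.281 + 4.576 + 4.960 + 5.236 + 4.287 + 4.557 + 5.163) / 10 = 50.08500 / 10 = 5.00850
Sum of squared deviations: (−0.15750)² + (+0.99450)² + (+0.16250)² + (+0.27250)² + (−0.43250)² + (−0.04850)² + (+0.22750)² + (−0.72150)² + (−0.45150)² + (+0.15450)² = 2.10395
Variance = 2.10395 / 9 = 0.23377
SE* = √0.23377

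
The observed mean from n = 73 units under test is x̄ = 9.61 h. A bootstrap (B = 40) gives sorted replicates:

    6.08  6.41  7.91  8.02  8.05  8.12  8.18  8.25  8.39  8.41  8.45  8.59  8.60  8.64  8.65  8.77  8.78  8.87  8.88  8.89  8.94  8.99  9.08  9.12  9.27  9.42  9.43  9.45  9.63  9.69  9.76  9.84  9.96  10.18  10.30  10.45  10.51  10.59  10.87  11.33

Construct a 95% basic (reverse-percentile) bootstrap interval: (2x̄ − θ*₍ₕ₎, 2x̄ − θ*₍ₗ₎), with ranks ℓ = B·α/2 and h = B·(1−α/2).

(8.35, 13.14)

Percentile endpoints at ranks 1 and 39: θ*₍1₎ = 6.08, θ*₍39₎ = 10.87.
Basic interval reflects these around x̄:
  lower = 2 × 9.61 − 10.87 = 8.35
  upper = 2 × 9.61 − 6.08 = 13.14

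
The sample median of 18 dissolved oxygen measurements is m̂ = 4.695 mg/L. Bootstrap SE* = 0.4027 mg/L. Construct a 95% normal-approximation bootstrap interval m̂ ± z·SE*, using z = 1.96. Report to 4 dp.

Margin = 1.96 × 0.4027 = 0.78929
Interval: 4.695 ± 0.78929

(3.9057, 5.4843)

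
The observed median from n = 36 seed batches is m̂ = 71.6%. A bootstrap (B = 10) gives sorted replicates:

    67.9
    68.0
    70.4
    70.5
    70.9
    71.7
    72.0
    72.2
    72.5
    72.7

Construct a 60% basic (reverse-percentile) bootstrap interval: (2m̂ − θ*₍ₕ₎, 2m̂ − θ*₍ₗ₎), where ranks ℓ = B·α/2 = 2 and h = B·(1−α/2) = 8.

Percentile endpoints at ranks 2 and 8: θ*₍2₎ = 68.0, θ*₍8₎ = 72.2.
Basic interval reflects these around m̂:
  lower = 2 × 71.6 − 72.2 = 71.0
  upper = 2 × 71.6 − 68.0 = 75.2

(71.0, 75.2)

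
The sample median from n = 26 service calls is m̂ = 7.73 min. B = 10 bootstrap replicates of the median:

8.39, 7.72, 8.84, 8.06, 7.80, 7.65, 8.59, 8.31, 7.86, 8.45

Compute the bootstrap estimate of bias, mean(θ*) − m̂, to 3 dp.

mean(θ*) = (8.39 + 7.72 + 8.84 + 8.06 + 7.80 + 7.65 + 8.59 + 8.31 + 7.86 + 8.45) / 10 = 8.1670
bias = 8.1670 − 7.73

bias = +0.437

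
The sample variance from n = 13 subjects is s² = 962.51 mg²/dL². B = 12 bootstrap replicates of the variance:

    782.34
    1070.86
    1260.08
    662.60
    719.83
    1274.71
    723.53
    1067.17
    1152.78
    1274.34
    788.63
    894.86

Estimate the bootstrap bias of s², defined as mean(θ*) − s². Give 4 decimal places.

mean(θ*) = (782.34 + 1070.86 + 1260.08 + 662.60 + 719.83 + 1274.71 + 723.53 + 1067.17 + 1152.78 + 1274.34 + 788.63 + 894.86) / 12 = 972.64417
bias = 972.64417 − 962.51

bias = +10.1342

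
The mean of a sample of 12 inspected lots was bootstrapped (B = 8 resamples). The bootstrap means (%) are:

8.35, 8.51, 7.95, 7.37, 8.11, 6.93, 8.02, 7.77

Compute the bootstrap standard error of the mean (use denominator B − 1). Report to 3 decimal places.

SE* = 0.517

Bootstrap SE is the standard deviation of the 8 replicate means.
Mean of replicates: (8.35 + 8.51 + 7.95 + 7.37 + 8.11 + 6.93 + 8.02 + 7.77) / 8 = 63.0100 / 8 = 7.8762
Sum of squared deviations: (+0.4737)² + (+0.6338)² + (+0.0738)² + (−0.5062)² + (+0.2337)² + (−0.9463)² + (+0.1437)² + (−0.1063)² = 1.8698
Variance = 1.8698 / 7 = 0.2671
SE* = √0.2671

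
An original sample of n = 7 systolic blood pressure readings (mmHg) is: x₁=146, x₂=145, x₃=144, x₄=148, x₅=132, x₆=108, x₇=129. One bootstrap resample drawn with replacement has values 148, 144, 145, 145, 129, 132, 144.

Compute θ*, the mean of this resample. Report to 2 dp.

θ* = 141.00

Mean = (148 + 144 + 145 + 145 + 129 + 132 + 144) / 7 = 987.0 / 7 = 141.00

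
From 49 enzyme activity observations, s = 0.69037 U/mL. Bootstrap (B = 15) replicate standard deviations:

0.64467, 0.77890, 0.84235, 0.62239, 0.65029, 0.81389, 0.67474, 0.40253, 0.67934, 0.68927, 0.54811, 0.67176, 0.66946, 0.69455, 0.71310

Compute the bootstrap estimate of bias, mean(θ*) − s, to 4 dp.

bias = −0.0173

mean(θ*) = (0.64467 + 0.77890 + 0.84235 + 0.62239 + 0.65029 + 0.81389 + 0.67474 + 0.40253 + 0.67934 + 0.68927 + 0.54811 + 0.67176 + 0.66946 + 0.69455 + 0.71310) / 15 = 0.673023
bias = 0.673023 − 0.69037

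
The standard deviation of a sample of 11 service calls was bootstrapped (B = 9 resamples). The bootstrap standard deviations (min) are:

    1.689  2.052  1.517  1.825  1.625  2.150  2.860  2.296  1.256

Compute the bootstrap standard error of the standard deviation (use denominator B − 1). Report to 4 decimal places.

SE* = 0.4806

Bootstrap SE is the standard deviation of the 9 replicate standard deviations.
Mean of replicates: (1.689 + 2.052 + 1.517 + 1.825 + 1.625 + 2.150 + 2.860 + 2.296 + 1.256) / 9 = 17.27000 / 9 = 1.91889
Sum of squared deviations: (−0.22989)² + (+0.13311)² + (−0.40189)² + (−0.09389)² + (−0.29389)² + (+0.23111)² + (+0.94111)² + (+0.37711)² + (−0.66289)² = 1.84800
Variance = 1.84800 / 8 = 0.23100
SE* = √0.23100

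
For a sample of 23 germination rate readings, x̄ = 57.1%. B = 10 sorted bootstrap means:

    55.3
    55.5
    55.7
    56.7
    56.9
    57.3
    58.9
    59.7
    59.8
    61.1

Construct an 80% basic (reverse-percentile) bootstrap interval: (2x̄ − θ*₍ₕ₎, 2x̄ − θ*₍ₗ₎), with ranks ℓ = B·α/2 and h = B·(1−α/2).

(54.4, 58.9)

Percentile endpoints at ranks 1 and 9: θ*₍1₎ = 55.3, θ*₍9₎ = 59.8.
Basic interval reflects these around x̄:
  lower = 2 × 57.1 − 59.8 = 54.4
  upper = 2 × 57.1 − 55.3 = 58.9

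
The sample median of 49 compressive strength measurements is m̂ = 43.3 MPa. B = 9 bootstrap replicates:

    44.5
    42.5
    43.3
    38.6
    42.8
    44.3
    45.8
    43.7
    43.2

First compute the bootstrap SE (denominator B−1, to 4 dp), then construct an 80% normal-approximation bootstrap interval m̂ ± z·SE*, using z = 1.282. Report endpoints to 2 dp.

(40.75, 45.85)

Mean of replicates = 43.1889; sum of squared deviations = 31.7289; SE* = √(31.7289/8) = 1.9915
Margin = 1.282 × 1.9915 = 2.553
Interval: 43.3 ± 2.553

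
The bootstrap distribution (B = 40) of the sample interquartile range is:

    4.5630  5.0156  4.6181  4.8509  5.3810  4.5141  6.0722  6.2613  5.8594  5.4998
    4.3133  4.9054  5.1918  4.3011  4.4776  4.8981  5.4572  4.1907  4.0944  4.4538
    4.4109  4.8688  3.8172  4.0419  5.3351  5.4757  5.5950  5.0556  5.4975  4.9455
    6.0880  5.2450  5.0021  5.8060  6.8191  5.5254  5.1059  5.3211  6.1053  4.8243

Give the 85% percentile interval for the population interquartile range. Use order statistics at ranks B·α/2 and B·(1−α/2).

Sorted replicates: 3.8172, 4.0419, 4.0944, 4.1907, 4.3011, 4.3133, 4.4109, 4.4538, 4.4776, 4.5141, 4.5630, 4.6181, 4.8243, 4.8509, 4.8688, 4.8981, 4.9054, 4.9455, 5.0021, 5.0156, 5.0556, 5.1059, 5.1918, 5.2450, 5.3211, 5.3351, 5.3810, 5.4572, 5.4757, 5.4975, 5.4998, 5.5254, 5.5950, 5.8060, 5.8594, 6.0722, 6.0880, 6.1053, 6.2613, 6.8191
α = 0.15; lower rank = 40 × 0.075 = 3; upper rank = 40 × 0.925 = 37.
The 3rd smallest replicate is 4.0944; the 37th is 6.0880.

(4.0944, 6.0880)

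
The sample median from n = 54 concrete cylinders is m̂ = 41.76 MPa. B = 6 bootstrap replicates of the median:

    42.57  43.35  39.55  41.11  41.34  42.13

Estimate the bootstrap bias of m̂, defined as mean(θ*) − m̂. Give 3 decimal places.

mean(θ*) = (42.57 + 43.35 + 39.55 + 41.11 + 41.34 + 42.13) / 6 = 41.6750
bias = 41.6750 − 41.76

bias = −0.085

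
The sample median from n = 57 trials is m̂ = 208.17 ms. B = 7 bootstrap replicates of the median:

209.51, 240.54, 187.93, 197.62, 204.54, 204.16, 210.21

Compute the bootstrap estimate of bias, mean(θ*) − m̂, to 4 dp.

mean(θ*) = (209.51 + 240.54 + 187.93 + 197.62 + 204.54 + 204.16 + 210.21) / 7 = 207.78714
bias = 207.78714 − 208.17

bias = −0.3829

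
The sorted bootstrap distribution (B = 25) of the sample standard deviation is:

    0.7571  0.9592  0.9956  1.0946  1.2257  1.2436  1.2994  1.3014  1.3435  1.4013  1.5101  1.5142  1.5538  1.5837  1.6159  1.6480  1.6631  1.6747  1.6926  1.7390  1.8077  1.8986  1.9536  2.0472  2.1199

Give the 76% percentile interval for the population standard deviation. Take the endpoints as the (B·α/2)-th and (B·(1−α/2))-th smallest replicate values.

α = 0.24; lower rank = 25 × 0.120 = 3; upper rank = 25 × 0.880 = 22.
The 3rd smallest replicate is 0.9956; the 22nd is 1.8986.

(0.9956, 1.8986)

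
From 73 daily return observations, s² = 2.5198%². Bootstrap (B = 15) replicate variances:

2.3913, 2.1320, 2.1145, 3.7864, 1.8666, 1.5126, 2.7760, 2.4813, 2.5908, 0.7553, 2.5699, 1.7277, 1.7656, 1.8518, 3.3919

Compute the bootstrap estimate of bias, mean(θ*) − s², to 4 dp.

bias = −0.2722

mean(θ*) = (2.3913 + 2.1320 + 2.1145 + 3.7864 + 1.8666 + 1.5126 + 2.7760 + 2.4813 + 2.5908 + 0.7553 + 2.5699 + 1.7277 + 1.7656 + 1.8518 + 3.3919) / 15 = 2.24758
bias = 2.24758 − 2.5198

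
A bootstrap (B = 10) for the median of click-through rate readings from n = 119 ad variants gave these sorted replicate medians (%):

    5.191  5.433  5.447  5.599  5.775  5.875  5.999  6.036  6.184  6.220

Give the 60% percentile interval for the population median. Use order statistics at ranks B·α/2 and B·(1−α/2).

α = 0.40; lower rank = 10 × 0.200 = 2; upper rank = 10 × 0.800 = 8.
The 2nd smallest replicate is 5.433; the 8th is 6.036.

(5.433, 6.036)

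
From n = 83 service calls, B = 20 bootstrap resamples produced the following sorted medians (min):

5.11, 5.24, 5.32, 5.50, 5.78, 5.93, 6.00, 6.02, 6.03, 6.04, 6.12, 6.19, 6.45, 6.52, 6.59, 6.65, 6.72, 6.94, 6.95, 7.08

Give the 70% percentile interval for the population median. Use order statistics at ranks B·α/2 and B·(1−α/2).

(5.32, 6.72)

α = 0.30; lower rank = 20 × 0.150 = 3; upper rank = 20 × 0.850 = 17.
The 3rd smallest replicate is 5.32; the 17th is 6.72.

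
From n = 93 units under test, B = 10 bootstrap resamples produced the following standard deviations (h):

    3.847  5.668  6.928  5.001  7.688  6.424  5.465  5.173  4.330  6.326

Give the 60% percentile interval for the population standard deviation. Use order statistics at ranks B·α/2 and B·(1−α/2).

(4.330, 6.424)

Sorted replicates: 3.847, 4.330, 5.001, 5.173, 5.465, 5.668, 6.326, 6.424, 6.928, 7.688
α = 0.40; lower rank = 10 × 0.200 = 2; upper rank = 10 × 0.800 = 8.
The 2nd smallest replicate is 4.330; the 8th is 6.424.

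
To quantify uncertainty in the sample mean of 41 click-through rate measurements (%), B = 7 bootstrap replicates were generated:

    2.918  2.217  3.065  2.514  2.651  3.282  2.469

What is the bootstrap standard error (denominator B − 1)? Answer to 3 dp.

SE* = 0.373

Bootstrap SE is the standard deviation of the 7 replicate means.
Mean of replicates: (2.918 + 2.217 + 3.065 + 2.514 + 2.651 + 3.282 + 2.469) / 7 = 19.1160 / 7 = 2.7309
Sum of squared deviations: (+0.1871)² + (−0.5139)² + (+0.3341)² + (−0.2169)² + (−0.0799)² + (+0.5511)² + (−0.2619)² = 0.8365
Variance = 0.8365 / 6 = 0.1394
SE* = √0.1394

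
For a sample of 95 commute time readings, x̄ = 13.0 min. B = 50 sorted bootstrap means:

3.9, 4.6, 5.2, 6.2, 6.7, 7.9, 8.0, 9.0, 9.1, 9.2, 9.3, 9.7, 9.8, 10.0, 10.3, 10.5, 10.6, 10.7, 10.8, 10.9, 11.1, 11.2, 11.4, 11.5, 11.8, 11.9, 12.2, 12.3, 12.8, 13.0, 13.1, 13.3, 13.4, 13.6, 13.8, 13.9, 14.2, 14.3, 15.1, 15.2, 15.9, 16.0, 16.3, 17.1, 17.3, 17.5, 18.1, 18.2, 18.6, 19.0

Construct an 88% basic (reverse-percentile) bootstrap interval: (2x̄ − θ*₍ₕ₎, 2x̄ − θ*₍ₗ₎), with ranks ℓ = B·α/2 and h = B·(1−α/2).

Percentile endpoints at ranks 3 and 47: θ*₍3₎ = 5.2, θ*₍47₎ = 18.1.
Basic interval reflects these around x̄:
  lower = 2 × 13.0 − 18.1 = 7.9
  upper = 2 × 13.0 − 5.2 = 20.8

(7.9, 20.8)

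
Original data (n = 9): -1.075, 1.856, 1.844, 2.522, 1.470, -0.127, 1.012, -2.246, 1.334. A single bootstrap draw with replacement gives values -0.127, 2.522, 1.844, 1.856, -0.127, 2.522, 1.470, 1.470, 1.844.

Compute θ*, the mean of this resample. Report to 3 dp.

Mean = ((-0.127) + 2.522 + 1.844 + 1.856 + (-0.127) + 2.522 + 1.470 + 1.470 + 1.844) / 9 = 13.2740 / 9 = 1.475

θ* = 1.475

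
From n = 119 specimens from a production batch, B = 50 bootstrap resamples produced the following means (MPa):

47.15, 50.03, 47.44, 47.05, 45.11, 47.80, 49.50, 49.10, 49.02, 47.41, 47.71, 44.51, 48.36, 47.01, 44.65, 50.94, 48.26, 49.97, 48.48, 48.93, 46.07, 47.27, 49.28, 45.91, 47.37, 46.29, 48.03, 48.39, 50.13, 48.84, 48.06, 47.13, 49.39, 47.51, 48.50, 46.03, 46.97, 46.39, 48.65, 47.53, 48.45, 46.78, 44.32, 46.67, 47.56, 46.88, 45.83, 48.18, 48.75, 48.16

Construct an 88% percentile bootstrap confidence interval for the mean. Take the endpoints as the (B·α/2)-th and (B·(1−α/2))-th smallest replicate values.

(44.65, 49.97)

Sorted replicates: 44.32, 44.51, 44.65, 45.11, 45.83, 45.91, 46.03, 46.07, 46.29, 46.39, 46.67, 46.78, 46.88, 46.97, 47.01, 47.05, 47.13, 47.15, 47.27, 47.37, 47.41, 47.44, 47.51, 47.53, 47.56, 47.71, 47.80, 48.03, 48.06, 48.16, 48.18, 48.26, 48.36, 48.39, 48.45, 48.48, 48.50, 48.65, 48.75, 48.84, 48.93, 49.02, 49.10, 49.28, 49.39, 49.50, 49.97, 50.03, 50.13, 50.94
α = 0.12; lower rank = 50 × 0.060 = 3; upper rank = 50 × 0.940 = 47.
The 3rd smallest replicate is 44.65; the 47th is 49.97.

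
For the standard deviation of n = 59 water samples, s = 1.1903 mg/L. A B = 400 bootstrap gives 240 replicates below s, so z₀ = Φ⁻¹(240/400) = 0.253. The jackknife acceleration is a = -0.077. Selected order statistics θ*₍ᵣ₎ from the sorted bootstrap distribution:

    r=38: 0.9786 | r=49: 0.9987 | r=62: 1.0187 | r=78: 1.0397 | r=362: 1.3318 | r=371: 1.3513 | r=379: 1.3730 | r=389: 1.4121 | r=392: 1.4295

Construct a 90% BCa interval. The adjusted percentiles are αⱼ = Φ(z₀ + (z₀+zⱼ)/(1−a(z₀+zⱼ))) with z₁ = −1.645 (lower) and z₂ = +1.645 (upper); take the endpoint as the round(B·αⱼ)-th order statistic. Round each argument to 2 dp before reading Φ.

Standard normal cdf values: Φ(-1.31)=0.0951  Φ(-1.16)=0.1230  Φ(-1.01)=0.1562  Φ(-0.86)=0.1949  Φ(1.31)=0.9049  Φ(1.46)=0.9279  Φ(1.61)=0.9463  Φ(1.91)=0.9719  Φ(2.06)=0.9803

Lower: z₀ + z₁ = 0.253 + (-1.645) = -1.392; 1 − a(z₀+z₁) = 1 − (-0.077)(-1.392) = 0.8928; argument = 0.253 + (-1.392)/0.8928 = -1.3061 → -1.31.
α₁ = Φ(-1.31) = 0.0951; rank = round(400 × 0.0951) = 38; θ*₍38₎ = 0.9786.
Upper: z₀ + z₂ = 1.898; 1 − a(z₀+z₂) = 1.1461; argument = 1.9090 → 1.91; α₂ = 0.9719; rank = 389; θ*₍389₎ = 1.4121.

(0.9786, 1.4121)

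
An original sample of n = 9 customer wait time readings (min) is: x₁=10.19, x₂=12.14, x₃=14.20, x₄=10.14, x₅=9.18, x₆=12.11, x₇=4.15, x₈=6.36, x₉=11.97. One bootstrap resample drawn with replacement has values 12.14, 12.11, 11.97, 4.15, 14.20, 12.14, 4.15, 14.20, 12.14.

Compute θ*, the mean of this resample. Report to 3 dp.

θ* = 10.800

Mean = (12.14 + 12.11 + 11.97 + 4.15 + 14.20 + 12.14 + 4.15 + 14.20 + 12.14) / 9 = 97.200 / 9 = 10.800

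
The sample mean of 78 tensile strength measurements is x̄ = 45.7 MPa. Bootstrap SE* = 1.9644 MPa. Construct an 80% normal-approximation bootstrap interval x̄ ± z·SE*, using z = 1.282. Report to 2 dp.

Margin = 1.282 × 1.9644 = 2.518
Interval: 45.7 ± 2.518

(43.18, 48.22)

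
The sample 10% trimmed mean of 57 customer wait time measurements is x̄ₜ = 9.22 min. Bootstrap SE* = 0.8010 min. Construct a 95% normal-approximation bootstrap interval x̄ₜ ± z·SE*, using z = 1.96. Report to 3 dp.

Margin = 1.96 × 0.8010 = 1.5700
Interval: 9.22 ± 1.5700

(7.650, 10.790)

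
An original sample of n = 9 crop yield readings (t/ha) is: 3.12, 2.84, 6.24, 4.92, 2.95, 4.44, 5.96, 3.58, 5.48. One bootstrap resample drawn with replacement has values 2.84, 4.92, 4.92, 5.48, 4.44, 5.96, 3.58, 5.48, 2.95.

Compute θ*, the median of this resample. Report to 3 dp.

θ* = 4.920

Sorted: 2.84, 2.95, 3.58, 4.44, 4.92, 4.92, 5.48, 5.48, 5.96
Median = middle value = 4.920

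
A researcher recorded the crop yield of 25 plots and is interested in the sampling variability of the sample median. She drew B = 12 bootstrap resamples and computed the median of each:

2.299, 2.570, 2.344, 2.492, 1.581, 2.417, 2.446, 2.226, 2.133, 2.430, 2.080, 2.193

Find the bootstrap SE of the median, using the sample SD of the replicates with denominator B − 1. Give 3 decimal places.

SE* = 0.263

Bootstrap SE is the standard deviation of the 12 replicate medians.
Mean of replicates: (2.299 + 2.570 + 2.344 + 2.492 + 1.581 + 2.417 + 2.446 + 2.226 + 2.133 + 2.430 + 2.080 + 2.193) / 12 = 27.2110 / 12 = 2.2676
Sum of squared deviations: (+0.0314)² + (+0.3024)² + (+0.0764)² + (+0.2244)² + (−0.6866)² + (+0.1494)² + (+0.1784)² + (−0.0416)² + (−0.1346)² + (+0.1624)² + (−0.1876)² + (−0.0746)² = 0.7612
Variance = 0.7612 / 11 = 0.0692
SE* = √0.0692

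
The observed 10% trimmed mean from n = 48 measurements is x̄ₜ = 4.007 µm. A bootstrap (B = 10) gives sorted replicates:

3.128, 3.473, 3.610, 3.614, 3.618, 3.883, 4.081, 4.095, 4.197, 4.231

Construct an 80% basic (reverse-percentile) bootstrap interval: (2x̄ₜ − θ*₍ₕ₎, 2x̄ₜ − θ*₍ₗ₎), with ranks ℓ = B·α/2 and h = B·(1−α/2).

(3.817, 4.886)

Percentile endpoints at ranks 1 and 9: θ*₍1₎ = 3.128, θ*₍9₎ = 4.197.
Basic interval reflects these around x̄ₜ:
  lower = 2 × 4.007 − 4.197 = 3.817
  upper = 2 × 4.007 − 3.128 = 4.886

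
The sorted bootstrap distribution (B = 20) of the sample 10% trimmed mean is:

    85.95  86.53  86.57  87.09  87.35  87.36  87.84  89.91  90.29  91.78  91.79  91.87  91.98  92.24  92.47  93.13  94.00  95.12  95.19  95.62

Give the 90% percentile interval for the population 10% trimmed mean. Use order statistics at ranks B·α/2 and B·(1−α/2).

(85.95, 95.19)

α = 0.10; lower rank = 20 × 0.050 = 1; upper rank = 20 × 0.950 = 19.
The 1st smallest replicate is 85.95; the 19th is 95.19.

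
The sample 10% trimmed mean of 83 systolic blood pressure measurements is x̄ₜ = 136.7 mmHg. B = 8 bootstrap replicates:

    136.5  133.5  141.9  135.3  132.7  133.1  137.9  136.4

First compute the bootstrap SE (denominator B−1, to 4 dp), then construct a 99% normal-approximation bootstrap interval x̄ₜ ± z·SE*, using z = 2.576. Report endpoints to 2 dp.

Mean of replicates = 135.9125; sum of squared deviations = 64.8088; SE* = √(64.8088/7) = 3.0428
Margin = 2.576 × 3.0428 = 7.838
Interval: 136.7 ± 7.838

(128.86, 144.54)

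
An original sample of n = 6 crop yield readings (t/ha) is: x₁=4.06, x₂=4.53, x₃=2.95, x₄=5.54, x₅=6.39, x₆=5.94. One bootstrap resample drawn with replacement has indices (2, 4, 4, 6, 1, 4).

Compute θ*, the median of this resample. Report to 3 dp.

Resample values: 4.53, 5.54, 5.54, 5.94, 4.06, 5.54.
Sorted: 4.06, 4.53, 5.54, 5.54, 5.54, 5.94
Median = average of the two middle values = 5.540

θ* = 5.540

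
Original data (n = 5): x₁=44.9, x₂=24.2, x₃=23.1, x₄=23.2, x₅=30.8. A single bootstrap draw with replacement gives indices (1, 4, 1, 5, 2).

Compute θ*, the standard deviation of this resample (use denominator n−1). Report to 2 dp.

θ* = 10.72

Resample values: 44.9, 23.2, 44.9, 30.8, 24.2.
Mean = 33.6000; sum of squared deviations = 459.7400
s² = 459.7400 / 4 = 114.9350
s = √114.9350 = 10.72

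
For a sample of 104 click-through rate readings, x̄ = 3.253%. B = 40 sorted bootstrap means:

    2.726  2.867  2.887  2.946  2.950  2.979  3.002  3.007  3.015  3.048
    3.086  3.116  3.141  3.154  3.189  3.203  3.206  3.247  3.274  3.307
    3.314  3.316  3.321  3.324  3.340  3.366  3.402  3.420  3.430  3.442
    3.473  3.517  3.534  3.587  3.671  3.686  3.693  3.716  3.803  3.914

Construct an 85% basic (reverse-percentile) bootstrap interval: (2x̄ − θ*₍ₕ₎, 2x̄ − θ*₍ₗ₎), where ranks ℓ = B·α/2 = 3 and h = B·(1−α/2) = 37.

Percentile endpoints at ranks 3 and 37: θ*₍3₎ = 2.887, θ*₍37₎ = 3.693.
Basic interval reflects these around x̄:
  lower = 2 × 3.253 − 3.693 = 2.813
  upper = 2 × 3.253 − 2.887 = 3.619

(2.813, 3.619)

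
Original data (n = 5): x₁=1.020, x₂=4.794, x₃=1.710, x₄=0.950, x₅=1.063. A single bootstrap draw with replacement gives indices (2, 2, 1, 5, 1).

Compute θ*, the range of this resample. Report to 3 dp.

Resample values: 4.794, 4.794, 1.020, 1.063, 1.020.
Range = 4.794 − 1.020 = 3.774

θ* = 3.774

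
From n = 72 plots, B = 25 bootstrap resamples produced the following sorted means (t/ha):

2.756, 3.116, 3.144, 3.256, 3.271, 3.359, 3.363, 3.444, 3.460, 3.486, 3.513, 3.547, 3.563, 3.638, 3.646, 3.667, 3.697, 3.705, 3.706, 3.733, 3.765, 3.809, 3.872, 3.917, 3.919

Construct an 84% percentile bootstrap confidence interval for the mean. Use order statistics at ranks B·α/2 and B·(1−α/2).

(3.116, 3.872)

α = 0.16; lower rank = 25 × 0.080 = 2; upper rank = 25 × 0.920 = 23.
The 2nd smallest replicate is 3.116; the 23rd is 3.872.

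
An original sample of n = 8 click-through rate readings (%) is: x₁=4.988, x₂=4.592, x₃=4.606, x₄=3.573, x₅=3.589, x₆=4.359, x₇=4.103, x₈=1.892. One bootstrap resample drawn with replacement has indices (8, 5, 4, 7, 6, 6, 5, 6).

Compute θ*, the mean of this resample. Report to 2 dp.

Resample values: 1.892, 3.589, 3.573, 4.103, 4.359, 4.359, 3.589, 4.359.
Mean = (1.892 + 3.589 + 3.573 + 4.103 + 4.359 + 4.359 + 3.589 + 4.359) / 8 = 29.8230 / 8 = 3.73

θ* = 3.73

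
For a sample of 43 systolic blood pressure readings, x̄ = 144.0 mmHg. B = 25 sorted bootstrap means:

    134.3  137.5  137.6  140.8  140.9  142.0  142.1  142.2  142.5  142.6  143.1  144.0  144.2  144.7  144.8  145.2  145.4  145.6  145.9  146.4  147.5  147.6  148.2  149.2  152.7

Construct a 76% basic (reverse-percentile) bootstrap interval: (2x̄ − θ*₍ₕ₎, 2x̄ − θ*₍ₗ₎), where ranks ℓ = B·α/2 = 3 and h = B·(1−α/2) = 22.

(140.4, 150.4)

Percentile endpoints at ranks 3 and 22: θ*₍3₎ = 137.6, θ*₍22₎ = 147.6.
Basic interval reflects these around x̄:
  lower = 2 × 144.0 − 147.6 = 140.4
  upper = 2 × 144.0 − 137.6 = 150.4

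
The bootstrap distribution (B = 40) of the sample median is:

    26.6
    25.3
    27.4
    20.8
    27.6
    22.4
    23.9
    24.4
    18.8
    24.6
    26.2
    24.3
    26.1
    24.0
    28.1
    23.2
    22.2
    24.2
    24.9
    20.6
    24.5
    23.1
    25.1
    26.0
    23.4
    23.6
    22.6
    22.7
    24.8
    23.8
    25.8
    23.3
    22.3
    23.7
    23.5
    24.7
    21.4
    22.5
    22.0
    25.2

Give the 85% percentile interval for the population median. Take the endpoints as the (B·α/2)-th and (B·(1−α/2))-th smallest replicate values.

(20.8, 26.6)

Sorted replicates: 18.8, 20.6, 20.8, 21.4, 22.0, 22.2, 22.3, 22.4, 22.5, 22.6, 22.7, 23.1, 23.2, 23.3, 23.4, 23.5, 23.6, 23.7, 23.8, 23.9, 24.0, 24.2, 24.3, 24.4, 24.5, 24.6, 24.7, 24.8, 24.9, 25.1, 25.2, 25.3, 25.8, 26.0, 26.1, 26.2, 26.6, 27.4, 27.6, 28.1
α = 0.15; lower rank = 40 × 0.075 = 3; upper rank = 40 × 0.925 = 37.
The 3rd smallest replicate is 20.8; the 37th is 26.6.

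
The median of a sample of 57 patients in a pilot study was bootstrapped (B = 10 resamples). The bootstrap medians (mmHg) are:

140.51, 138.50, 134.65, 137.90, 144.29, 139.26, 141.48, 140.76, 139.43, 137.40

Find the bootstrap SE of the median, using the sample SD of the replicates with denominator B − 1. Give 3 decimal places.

Bootstrap SE is the standard deviation of the 10 replicate medians.
Mean of replicates: (140.51 + 138.50 + 134.65 + 137.90 + 144.29 + 139.26 + 141.48 + 140.76 + 139.43 + 137.40) / 10 = 1394.1800 / 10 = 139.4180
Sum of squared deviations: (+1.0920)² + (−0.9180)² + (−4.7680)² + (−1.5180)² + (+4.8720)² + (−0.1580)² + (+2.0620)² + (+1.3420)² + (+0.0120)² + (−2.0180)² = 60.9600
Variance = 60.9600 / 9 = 6.7733
SE* = √6.7733

SE* = 2.603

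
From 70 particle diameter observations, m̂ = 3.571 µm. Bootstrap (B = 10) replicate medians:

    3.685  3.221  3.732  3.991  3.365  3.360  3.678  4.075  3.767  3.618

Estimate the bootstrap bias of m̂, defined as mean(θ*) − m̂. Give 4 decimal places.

bias = +0.0782

mean(θ*) = (3.685 + 3.221 + 3.732 + 3.991 + 3.365 + 3.360 + 3.678 + 4.075 + 3.767 + 3.618) / 10 = 3.64920
bias = 3.64920 − 3.571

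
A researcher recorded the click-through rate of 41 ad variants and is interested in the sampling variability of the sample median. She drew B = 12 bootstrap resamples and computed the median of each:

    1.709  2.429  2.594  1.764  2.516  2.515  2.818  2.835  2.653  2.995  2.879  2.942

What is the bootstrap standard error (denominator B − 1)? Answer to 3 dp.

Bootstrap SE is the standard deviation of the 12 replicate medians.
Mean of replicates: (1.709 + 2.429 + 2.594 + 1.764 + 2.516 + 2.515 + 2.818 + 2.835 + 2.653 + 2.995 + 2.879 + 2.942) / 12 = 30.6490 / 12 = 2.5541
Sum of squared deviations: (−0.8451)² + (−0.1251)² + (+0.0399)² + (−0.7901)² + (−0.0381)² + (−0.0391)² + (+0.2639)² + (+0.2809)² + (+0.0989)² + (+0.4409)² + (+0.3249)² + (+0.3879)² = 1.9674
Variance = 1.9674 / 11 = 0.1789
SE* = √0.1789

SE* = 0.423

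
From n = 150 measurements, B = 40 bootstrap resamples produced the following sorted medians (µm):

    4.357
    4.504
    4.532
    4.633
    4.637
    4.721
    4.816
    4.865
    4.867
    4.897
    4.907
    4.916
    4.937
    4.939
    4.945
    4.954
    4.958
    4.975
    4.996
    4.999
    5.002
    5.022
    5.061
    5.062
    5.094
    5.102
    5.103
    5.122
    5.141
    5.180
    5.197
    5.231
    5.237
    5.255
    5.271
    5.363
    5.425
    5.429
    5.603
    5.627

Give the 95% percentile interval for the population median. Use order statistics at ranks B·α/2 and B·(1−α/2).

(4.357, 5.603)

α = 0.05; lower rank = 40 × 0.025 = 1; upper rank = 40 × 0.975 = 39.
The 1st smallest replicate is 4.357; the 39th is 5.603.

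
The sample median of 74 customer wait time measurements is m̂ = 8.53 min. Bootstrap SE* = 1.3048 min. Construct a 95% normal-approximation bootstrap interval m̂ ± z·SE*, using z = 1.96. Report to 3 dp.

Margin = 1.96 × 1.3048 = 2.5574
Interval: 8.53 ± 2.5574

(5.973, 11.087)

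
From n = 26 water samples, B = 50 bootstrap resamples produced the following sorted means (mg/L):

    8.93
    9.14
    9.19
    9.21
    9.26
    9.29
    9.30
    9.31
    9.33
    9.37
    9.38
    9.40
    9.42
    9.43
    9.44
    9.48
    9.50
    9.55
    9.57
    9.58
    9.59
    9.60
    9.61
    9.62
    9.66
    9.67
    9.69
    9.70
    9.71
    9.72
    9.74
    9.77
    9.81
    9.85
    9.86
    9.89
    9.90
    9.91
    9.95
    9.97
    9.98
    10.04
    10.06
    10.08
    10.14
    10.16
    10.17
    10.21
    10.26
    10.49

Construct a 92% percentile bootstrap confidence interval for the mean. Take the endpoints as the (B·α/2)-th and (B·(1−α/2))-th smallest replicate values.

α = 0.08; lower rank = 50 × 0.040 = 2; upper rank = 50 × 0.960 = 48.
The 2nd smallest replicate is 9.14; the 48th is 10.21.

(9.14, 10.21)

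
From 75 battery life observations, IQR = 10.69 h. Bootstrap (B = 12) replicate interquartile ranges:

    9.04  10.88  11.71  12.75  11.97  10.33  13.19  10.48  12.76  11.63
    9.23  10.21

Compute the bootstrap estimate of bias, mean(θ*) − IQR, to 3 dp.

bias = +0.492

mean(θ*) = (9.04 + 10.88 + 11.71 + 12.75 + 11.97 + 10.33 + 13.19 + 10.48 + 12.76 + 11.63 + 9.23 + 10.21) / 12 = 11.1817
bias = 11.1817 − 10.69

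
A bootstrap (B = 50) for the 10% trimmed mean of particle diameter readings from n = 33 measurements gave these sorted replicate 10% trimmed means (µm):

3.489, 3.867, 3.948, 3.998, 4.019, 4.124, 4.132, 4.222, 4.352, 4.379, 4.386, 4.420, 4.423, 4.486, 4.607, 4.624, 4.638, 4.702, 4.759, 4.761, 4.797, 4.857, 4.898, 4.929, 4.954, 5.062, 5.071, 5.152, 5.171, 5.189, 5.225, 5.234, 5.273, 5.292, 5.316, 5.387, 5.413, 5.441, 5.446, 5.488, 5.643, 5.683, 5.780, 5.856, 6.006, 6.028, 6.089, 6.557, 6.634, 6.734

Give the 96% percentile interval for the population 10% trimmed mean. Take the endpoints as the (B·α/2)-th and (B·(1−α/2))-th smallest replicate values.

(3.489, 6.634)

α = 0.04; lower rank = 50 × 0.020 = 1; upper rank = 50 × 0.980 = 49.
The 1st smallest replicate is 3.489; the 49th is 6.634.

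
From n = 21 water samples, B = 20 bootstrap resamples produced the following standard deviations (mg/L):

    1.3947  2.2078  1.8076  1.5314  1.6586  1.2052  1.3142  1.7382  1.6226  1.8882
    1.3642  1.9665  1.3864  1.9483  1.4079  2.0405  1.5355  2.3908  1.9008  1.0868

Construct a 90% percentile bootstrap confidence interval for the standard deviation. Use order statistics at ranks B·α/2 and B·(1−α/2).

Sorted replicates: 1.0868, 1.2052, 1.3142, 1.3642, 1.3864, 1.3947, 1.4079, 1.5314, 1.5355, 1.6226, 1.6586, 1.7382, 1.8076, 1.8882, 1.9008, 1.9483, 1.9665, 2.0405, 2.2078, 2.3908
α = 0.10; lower rank = 20 × 0.050 = 1; upper rank = 20 × 0.950 = 19.
The 1st smallest replicate is 1.0868; the 19th is 2.2078.

(1.0868, 2.2078)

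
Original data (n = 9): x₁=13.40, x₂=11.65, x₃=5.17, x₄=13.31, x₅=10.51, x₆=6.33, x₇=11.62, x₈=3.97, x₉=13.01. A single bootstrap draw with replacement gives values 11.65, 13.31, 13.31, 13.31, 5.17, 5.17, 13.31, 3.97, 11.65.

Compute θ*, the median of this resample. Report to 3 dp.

Sorted: 3.97, 5.17, 5.17, 11.65, 11.65, 13.31, 13.31, 13.31, 13.31
Median = middle value = 11.650

θ* = 11.650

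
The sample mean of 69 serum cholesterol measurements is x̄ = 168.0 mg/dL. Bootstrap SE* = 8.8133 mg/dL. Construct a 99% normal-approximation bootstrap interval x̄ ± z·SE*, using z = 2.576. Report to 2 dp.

Margin = 2.576 × 8.8133 = 22.703
Interval: 168.0 ± 22.703

(145.30, 190.70)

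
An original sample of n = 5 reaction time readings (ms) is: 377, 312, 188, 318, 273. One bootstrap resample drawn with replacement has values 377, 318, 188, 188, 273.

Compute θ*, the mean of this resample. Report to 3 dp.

Mean = (377 + 318 + 188 + 188 + 273) / 5 = 1344.0 / 5 = 268.800

θ* = 268.800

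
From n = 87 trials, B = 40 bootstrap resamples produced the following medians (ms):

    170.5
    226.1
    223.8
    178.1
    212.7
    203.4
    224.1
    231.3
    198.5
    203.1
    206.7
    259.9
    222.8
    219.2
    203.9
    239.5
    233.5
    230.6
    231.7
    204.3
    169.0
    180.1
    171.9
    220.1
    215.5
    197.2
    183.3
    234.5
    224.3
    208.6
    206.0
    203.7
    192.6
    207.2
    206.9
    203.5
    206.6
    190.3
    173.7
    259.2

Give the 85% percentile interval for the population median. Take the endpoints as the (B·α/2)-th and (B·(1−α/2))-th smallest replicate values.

Sorted replicates: 169.0, 170.5, 171.9, 173.7, 178.1, 180.1, 183.3, 190.3, 192.6, 197.2, 198.5, 203.1, 203.4, 203.5, 203.7, 203.9, 204.3, 206.0, 206.6, 206.7, 206.9, 207.2, 208.6, 212.7, 215.5, 219.2, 220.1, 222.8, 223.8, 224.1, 224.3, 226.1, 230.6, 231.3, 231.7, 233.5, 234.5, 239.5, 259.2, 259.9
α = 0.15; lower rank = 40 × 0.075 = 3; upper rank = 40 × 0.925 = 37.
The 3rd smallest replicate is 171.9; the 37th is 234.5.

(171.9, 234.5)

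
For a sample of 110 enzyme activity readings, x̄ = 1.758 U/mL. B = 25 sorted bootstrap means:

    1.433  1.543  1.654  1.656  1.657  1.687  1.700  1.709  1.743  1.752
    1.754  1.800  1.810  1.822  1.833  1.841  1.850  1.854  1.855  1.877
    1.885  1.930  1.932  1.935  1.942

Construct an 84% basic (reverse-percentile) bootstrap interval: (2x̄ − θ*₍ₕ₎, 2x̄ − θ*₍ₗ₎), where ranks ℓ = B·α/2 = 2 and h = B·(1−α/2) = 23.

Percentile endpoints at ranks 2 and 23: θ*₍2₎ = 1.543, θ*₍23₎ = 1.932.
Basic interval reflects these around x̄:
  lower = 2 × 1.758 − 1.932 = 1.584
  upper = 2 × 1.758 − 1.543 = 1.973

(1.584, 1.973)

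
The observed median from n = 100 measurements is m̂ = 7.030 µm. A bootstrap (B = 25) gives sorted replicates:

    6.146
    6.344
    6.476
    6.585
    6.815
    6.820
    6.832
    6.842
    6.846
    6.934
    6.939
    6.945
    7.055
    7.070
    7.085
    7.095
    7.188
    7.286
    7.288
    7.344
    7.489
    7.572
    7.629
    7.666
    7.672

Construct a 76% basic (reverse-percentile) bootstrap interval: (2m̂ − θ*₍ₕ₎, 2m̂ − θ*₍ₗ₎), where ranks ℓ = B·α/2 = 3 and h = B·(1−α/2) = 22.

(6.488, 7.584)

Percentile endpoints at ranks 3 and 22: θ*₍3₎ = 6.476, θ*₍22₎ = 7.572.
Basic interval reflects these around m̂:
  lower = 2 × 7.030 − 7.572 = 6.488
  upper = 2 × 7.030 − 6.476 = 7.584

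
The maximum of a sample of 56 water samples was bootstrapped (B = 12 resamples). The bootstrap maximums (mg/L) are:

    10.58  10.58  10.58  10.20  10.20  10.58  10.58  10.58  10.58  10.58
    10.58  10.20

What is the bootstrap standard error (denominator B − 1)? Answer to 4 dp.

SE* = 0.1719

Bootstrap SE is the standard deviation of the 12 replicate maximums.
Mean of replicates: (10.58 + 10.58 + 10.58 + 10.20 + 10.20 + 10.58 + 10.58 + 10.58 + 10.58 + 10.58 + 10.58 + 10.20) / 12 = 125.82000 / 12 = 10.48500
Sum of squared deviations: (+0.09500)² + (+0.09500)² + (+0.09500)² + (−0.28500)² + (−0.28500)² + (+0.09500)² + (+0.09500)² + (+0.09500)² + (+0.09500)² + (+0.09500)² + (+0.09500)² + (−0.28500)² = 0.32490
Variance = 0.32490 / 11 = 0.02954
SE* = √0.02954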